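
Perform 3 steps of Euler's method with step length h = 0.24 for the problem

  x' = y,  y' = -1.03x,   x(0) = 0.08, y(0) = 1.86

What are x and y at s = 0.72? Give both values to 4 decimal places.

Euler on (x,y): x_{n+1} = x_n + h·x', y_{n+1} = y_n + h·y'.
0.000000: (0.080000, 1.860000); f=(1.860000, -0.082400) → (0.526400, 1.840224)
0.240000: (0.526400, 1.840224); f=(1.840224, -0.542192) → (0.968054, 1.710098)
0.480000: (0.968054, 1.710098); f=(1.710098, -0.997095) → (1.378477, 1.470795)
(x(0.72), y(0.72)) ≈ (1.3785, 1.4708)

1.3785, 1.4708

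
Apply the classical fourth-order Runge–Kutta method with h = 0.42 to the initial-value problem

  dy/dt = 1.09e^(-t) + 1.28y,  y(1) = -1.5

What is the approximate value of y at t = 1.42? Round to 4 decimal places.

-2.3817

RK4: k1 = f(t_n, y_n); k2 = f(t_n + h/2, y_n + (h/2)·k1); k3 = f(t_n + h/2, y_n + (h/2)·k2); k4 = f(t_n + h, y_n + h·k3); y_{n+1} = y_n + (h/6)·(k1 + 2k2 + 2k3 + k4).
t=1.000000, y=-1.500000:
  k1 = f(1.000000, -1.500000) = -1.519011
  k2 = f(1.210000, -1.818992) = -2.003275
  k3 = f(1.210000, -1.920688) = -2.133445
  k4 = f(1.420000, -2.396047) = -2.803472
  y ← -1.500000 + (0.42/6)·(k1 + 2k2 + 2k3 + k4) = -2.381715
y(1.42) ≈ -2.3817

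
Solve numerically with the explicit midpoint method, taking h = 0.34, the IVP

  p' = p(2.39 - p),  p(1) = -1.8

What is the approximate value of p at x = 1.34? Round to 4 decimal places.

-7.5344

Midpoint: k1 = f(x_n, p_n); k2 = f(x_n + h/2, p_n + (h/2)·k1); p_{n+1} = p_n + h·k2.
x=1.000000, p=-1.800000:
  k1 = f(1.000000, -1.800000) = -7.542000
  k2 = f(1.170000, -3.082140) = -16.865902
  p ← -1.800000 + 0.34·(-16.865902) = -7.534407
p(1.34) ≈ -7.5344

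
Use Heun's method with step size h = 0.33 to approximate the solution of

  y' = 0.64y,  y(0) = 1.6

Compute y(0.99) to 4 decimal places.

3.0029

Heun: k1 = f(s_n, y_n); k2 = f(s_n + h, y_n + h·k1); y_{n+1} = y_n + (h/2)·(k1 + k2).
s=0.000000, y=1.600000:
  k1 = f(0.000000, 1.600000) = 1.024000
  k2 = f(0.330000, 1.937920) = 1.240269
  y ← 1.600000 + (0.33/2)·(1.024000 + 1.240269) = 1.973604
s=0.330000, y=1.973604:
  k1 = f(0.330000, 1.973604) = 1.263107
  k2 = f(0.660000, 2.390430) = 1.529875
  y ← 1.973604 + (0.33/2)·(1.263107 + 1.529875) = 2.434446
s=0.660000, y=2.434446:
  k1 = f(0.660000, 2.434446) = 1.558046
  k2 = f(0.990000, 2.948601) = 1.887105
  y ← 2.434446 + (0.33/2)·(1.558046 + 1.887105) = 3.002896
y(0.99) ≈ 3.0029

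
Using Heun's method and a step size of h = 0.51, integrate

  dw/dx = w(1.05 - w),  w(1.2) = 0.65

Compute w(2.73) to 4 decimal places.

0.9293

Heun: k1 = f(x_n, w_n); k2 = f(x_n + h, w_n + h·k1); w_{n+1} = w_n + (h/2)·(k1 + k2).
x=1.200000, w=0.650000:
  k1 = f(1.200000, 0.650000) = 0.260000
  k2 = f(1.710000, 0.782600) = 0.209267
  w ← 0.650000 + (0.51/2)·(0.260000 + 0.209267) = 0.769663
x=1.710000, w=0.769663:
  k1 = f(1.710000, 0.769663) = 0.215765
  k2 = f(2.220000, 0.879703) = 0.149811
  w ← 0.769663 + (0.51/2)·(0.215765 + 0.149811) = 0.862885
x=2.220000, w=0.862885:
  k1 = f(2.220000, 0.862885) = 0.161459
  k2 = f(2.730000, 0.945229) = 0.099033
  w ← 0.862885 + (0.51/2)·(0.161459 + 0.099033) = 0.929310
w(2.73) ≈ 0.9293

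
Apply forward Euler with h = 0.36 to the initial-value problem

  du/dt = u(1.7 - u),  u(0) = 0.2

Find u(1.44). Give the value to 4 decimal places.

0.9166

Euler: u_{n+1} = u_n + h·f(t_n, u_n).
t=0.000000, u=0.200000: f=0.300000 → u ← 0.200000 + 0.36·0.300000 = 0.308000
t=0.360000, u=0.308000: f=0.428736 → u ← 0.308000 + 0.36·0.428736 = 0.462345
t=0.720000, u=0.462345: f=0.572224 → u ← 0.462345 + 0.36·0.572224 = 0.668345
t=1.080000, u=0.668345: f=0.689502 → u ← 0.668345 + 0.36·0.689502 = 0.916566
u(1.44) ≈ 0.9166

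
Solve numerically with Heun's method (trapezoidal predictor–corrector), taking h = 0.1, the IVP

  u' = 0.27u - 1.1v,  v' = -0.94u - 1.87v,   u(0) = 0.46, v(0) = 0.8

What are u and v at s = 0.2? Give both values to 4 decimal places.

0.3432, 0.4913

Heun on (u,v): k1 = f(s_n, state_n); k2 = f(s_n + h, state_n + h·k1); state_{n+1} = state_n + (h/2)·(k1 + k2).
0.000000: (0.460000, 0.800000)
  k1 = (-0.755800, -1.928400)
  predictor → (0.384420, 0.607160)
  k2 = (-0.564083, -1.496744)
  → (0.394006, 0.628743)
0.100000: (0.394006, 0.628743)
  k1 = (-0.585235, -1.546115)
  predictor → (0.335482, 0.474131)
  k2 = (-0.430964, -1.201979)
  → (0.343196, 0.491338)
(u(0.2), v(0.2)) ≈ (0.3432, 0.4913)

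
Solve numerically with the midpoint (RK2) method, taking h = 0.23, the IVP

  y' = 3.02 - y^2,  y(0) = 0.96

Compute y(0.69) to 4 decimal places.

Midpoint: k1 = f(s_n, y_n); k2 = f(s_n + h/2, y_n + (h/2)·k1); y_{n+1} = y_n + h·k2.
s=0.000000, y=0.960000:
  k1 = f(0.000000, 0.960000) = 2.098400
  k2 = f(0.115000, 1.201316) = 1.576840
  y ← 0.960000 + 0.23·1.576840 = 1.322673
s=0.230000, y=1.322673:
  k1 = f(0.230000, 1.322673) = 1.270536
  k2 = f(0.345000, 1.468785) = 0.862671
  y ← 1.322673 + 0.23·0.862671 = 1.521088
s=0.460000, y=1.521088:
  k1 = f(0.460000, 1.521088) = 0.706293
  k2 = f(0.575000, 1.602311) = 0.452599
  y ← 1.521088 + 0.23·0.452599 = 1.625185
y(0.69) ≈ 1.6252

1.6252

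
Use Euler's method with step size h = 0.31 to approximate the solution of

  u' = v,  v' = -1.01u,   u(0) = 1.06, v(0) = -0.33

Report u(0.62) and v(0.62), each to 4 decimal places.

Euler on (u,v): u_{n+1} = u_n + h·u', v_{n+1} = v_n + h·v'.
0.000000: (1.060000, -0.330000); f=(-0.330000, -1.070600) → (0.957700, -0.661886)
0.310000: (0.957700, -0.661886); f=(-0.661886, -0.967277) → (0.752515, -0.961742)
(u(0.62), v(0.62)) ≈ (0.7525, -0.9617)

0.7525, -0.9617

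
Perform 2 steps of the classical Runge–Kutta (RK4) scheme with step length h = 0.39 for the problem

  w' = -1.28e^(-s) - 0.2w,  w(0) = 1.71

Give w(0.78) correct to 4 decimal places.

RK4: k1 = f(s_n, w_n); k2 = f(s_n + h/2, w_n + (h/2)·k1); k3 = f(s_n + h/2, w_n + (h/2)·k2); k4 = f(s_n + h, w_n + h·k3); w_{n+1} = w_n + (h/6)·(k1 + 2k2 + 2k3 + k4).
s=0.000000, w=1.710000:
  k1 = f(0.000000, 1.710000) = -1.622000
  k2 = f(0.195000, 1.393710) = -1.331970
  k3 = f(0.195000, 1.450266) = -1.343282
  k4 = f(0.390000, 1.186120) = -1.103857
  w ← 1.710000 + (0.39/6)·(k1 + 2k2 + 2k3 + k4) = 1.185037
s=0.390000, w=1.185037:
  k1 = f(0.390000, 1.185037) = -1.103640
  k2 = f(0.585000, 0.969827) = -0.907061
  k3 = f(0.585000, 1.008160) = -0.914727
  k4 = f(0.780000, 0.828293) = -0.752418
  w ← 1.185037 + (0.39/6)·(k1 + 2k2 + 2k3 + k4) = 0.827560
w(0.78) ≈ 0.8276

0.8276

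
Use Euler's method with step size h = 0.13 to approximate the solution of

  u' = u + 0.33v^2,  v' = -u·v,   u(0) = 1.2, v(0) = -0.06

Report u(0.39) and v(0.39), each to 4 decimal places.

1.7319, -0.0334

Euler on (u,v): u_{n+1} = u_n + h·u', v_{n+1} = v_n + h·v'.
0.000000: (1.200000, -0.060000); f=(1.201188, 0.072000) → (1.356154, -0.050640)
0.130000: (1.356154, -0.050640); f=(1.357001, 0.068676) → (1.532565, -0.041712)
0.260000: (1.532565, -0.041712); f=(1.533139, 0.063927) → (1.731873, -0.033402)
(u(0.39), v(0.39)) ≈ (1.7319, -0.0334)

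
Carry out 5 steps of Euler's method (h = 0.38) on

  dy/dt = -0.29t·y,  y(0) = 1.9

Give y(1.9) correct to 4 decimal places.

Euler: y_{n+1} = y_n + h·f(t_n, y_n).
t=0.000000, y=1.900000: f=0.000000 → y ← 1.900000 + 0.38·0.000000 = 1.900000
t=0.380000, y=1.900000: f=-0.209380 → y ← 1.900000 + 0.38·(-0.209380) = 1.820436
t=0.760000, y=1.820436: f=-0.401224 → y ← 1.820436 + 0.38·(-0.401224) = 1.667970
t=1.140000, y=1.667970: f=-0.551431 → y ← 1.667970 + 0.38·(-0.551431) = 1.458427
t=1.520000, y=1.458427: f=-0.642874 → y ← 1.458427 + 0.38·(-0.642874) = 1.214134
y(1.9) ≈ 1.2141

1.2141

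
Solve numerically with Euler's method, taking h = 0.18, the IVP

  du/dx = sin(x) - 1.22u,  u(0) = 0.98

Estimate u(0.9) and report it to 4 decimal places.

0.5285

Euler: u_{n+1} = u_n + h·f(x_n, u_n).
x=0.000000, u=0.980000: f=-1.195600 → u ← 0.980000 + 0.18·(-1.195600) = 0.764792
x=0.180000, u=0.764792: f=-0.754017 → u ← 0.764792 + 0.18·(-0.754017) = 0.629069
x=0.360000, u=0.629069: f=-0.415190 → u ← 0.629069 + 0.18·(-0.415190) = 0.554335
x=0.540000, u=0.554335: f=-0.162152 → u ← 0.554335 + 0.18·(-0.162152) = 0.525147
x=0.720000, u=0.525147: f=0.018705 → u ← 0.525147 + 0.18·0.018705 = 0.528514
u(0.9) ≈ 0.5285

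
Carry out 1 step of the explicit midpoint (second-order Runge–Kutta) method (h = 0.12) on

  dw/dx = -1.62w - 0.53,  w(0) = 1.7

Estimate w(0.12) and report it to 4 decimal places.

Midpoint: k1 = f(x_n, w_n); k2 = f(x_n + h/2, w_n + (h/2)·k1); w_{n+1} = w_n + h·k2.
x=0.000000, w=1.700000:
  k1 = f(0.000000, 1.700000) = -3.284000
  k2 = f(0.060000, 1.502960) = -2.964795
  w ← 1.700000 + 0.12·(-2.964795) = 1.344225
w(0.12) ≈ 1.3442

1.3442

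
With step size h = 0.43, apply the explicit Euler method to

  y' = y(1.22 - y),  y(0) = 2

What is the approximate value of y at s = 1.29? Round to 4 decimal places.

Euler: y_{n+1} = y_n + h·f(s_n, y_n).
s=0.000000, y=2.000000: f=-1.560000 → y ← 2.000000 + 0.43·(-1.560000) = 1.329200
s=0.430000, y=1.329200: f=-0.145149 → y ← 1.329200 + 0.43·(-0.145149) = 1.266786
s=0.860000, y=1.266786: f=-0.059268 → y ← 1.266786 + 0.43·(-0.059268) = 1.241301
y(1.29) ≈ 1.2413

1.2413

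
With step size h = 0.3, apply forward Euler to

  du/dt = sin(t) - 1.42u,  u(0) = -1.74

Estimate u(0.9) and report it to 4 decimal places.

Euler: u_{n+1} = u_n + h·f(t_n, u_n).
t=0.000000, u=-1.740000: f=2.470800 → u ← -1.740000 + 0.3·2.470800 = -0.998760
t=0.300000, u=-0.998760: f=1.713759 → u ← -0.998760 + 0.3·1.713759 = -0.484632
t=0.600000, u=-0.484632: f=1.252820 → u ← -0.484632 + 0.3·1.252820 = -0.108786
u(0.9) ≈ -0.1088

-0.1088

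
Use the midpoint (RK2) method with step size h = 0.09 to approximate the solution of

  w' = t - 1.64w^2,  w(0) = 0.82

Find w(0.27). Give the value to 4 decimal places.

Midpoint: k1 = f(t_n, w_n); k2 = f(t_n + h/2, w_n + (h/2)·k1); w_{n+1} = w_n + h·k2.
t=0.000000, w=0.820000:
  k1 = f(0.000000, 0.820000) = -1.102736
  k2 = f(0.045000, 0.770377) = -0.928308
  w ← 0.820000 + 0.09·(-0.928308) = 0.736452
t=0.090000, w=0.736452:
  k1 = f(0.090000, 0.736452) = -0.799474
  k2 = f(0.135000, 0.700476) = -0.669693
  w ← 0.736452 + 0.09·(-0.669693) = 0.676180
t=0.180000, w=0.676180:
  k1 = f(0.180000, 0.676180) = -0.569840
  k2 = f(0.225000, 0.650537) = -0.469046
  w ← 0.676180 + 0.09·(-0.469046) = 0.633966
w(0.27) ≈ 0.6340

0.6340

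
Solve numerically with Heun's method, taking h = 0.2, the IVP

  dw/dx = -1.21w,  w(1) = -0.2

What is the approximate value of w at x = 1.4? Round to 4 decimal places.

Heun: k1 = f(x_n, w_n); k2 = f(x_n + h, w_n + h·k1); w_{n+1} = w_n + (h/2)·(k1 + k2).
x=1.000000, w=-0.200000:
  k1 = f(1.000000, -0.200000) = 0.242000
  k2 = f(1.200000, -0.151600) = 0.183436
  w ← -0.200000 + (0.2/2)·(0.242000 + 0.183436) = -0.157456
x=1.200000, w=-0.157456:
  k1 = f(1.200000, -0.157456) = 0.190522
  k2 = f(1.400000, -0.119352) = 0.144416
  w ← -0.157456 + (0.2/2)·(0.190522 + 0.144416) = -0.123963
w(1.4) ≈ -0.1240

-0.1240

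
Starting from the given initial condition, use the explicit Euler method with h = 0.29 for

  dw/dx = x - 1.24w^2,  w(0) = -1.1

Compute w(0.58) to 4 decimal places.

-2.2984

Euler: w_{n+1} = w_n + h·f(x_n, w_n).
x=0.000000, w=-1.100000: f=-1.500400 → w ← -1.100000 + 0.29·(-1.500400) = -1.535116
x=0.290000, w=-1.535116: f=-2.632161 → w ← -1.535116 + 0.29·(-2.632161) = -2.298443
w(0.58) ≈ -2.2984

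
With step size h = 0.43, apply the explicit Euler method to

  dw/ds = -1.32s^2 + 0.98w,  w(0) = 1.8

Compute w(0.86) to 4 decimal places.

Euler: w_{n+1} = w_n + h·f(s_n, w_n).
s=0.000000, w=1.800000: f=1.764000 → w ← 1.800000 + 0.43·1.764000 = 2.558520
s=0.430000, w=2.558520: f=2.263282 → w ← 2.558520 + 0.43·2.263282 = 3.531731
w(0.86) ≈ 3.5317

3.5317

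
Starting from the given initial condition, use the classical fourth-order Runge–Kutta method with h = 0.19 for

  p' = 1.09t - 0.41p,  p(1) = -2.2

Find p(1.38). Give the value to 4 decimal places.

RK4: k1 = f(t_n, p_n); k2 = f(t_n + h/2, p_n + (h/2)·k1); k3 = f(t_n + h/2, p_n + (h/2)·k2); k4 = f(t_n + h, p_n + h·k3); p_{n+1} = p_n + (h/6)·(k1 + 2k2 + 2k3 + k4).
t=1.000000, p=-2.200000:
  k1 = f(1.000000, -2.200000) = 1.992000
  k2 = f(1.095000, -2.010760) = 2.017962
  k3 = f(1.095000, -2.008294) = 2.016950
  k4 = f(1.190000, -1.816779) = 2.041980
  p ← -2.200000 + (0.19/6)·(k1 + 2k2 + 2k3 + k4) = -1.816713
t=1.190000, p=-1.816713:
  k1 = f(1.190000, -1.816713) = 2.041952
  k2 = f(1.285000, -1.622727) = 2.065968
  k3 = f(1.285000, -1.620446) = 2.065033
  k4 = f(1.380000, -1.424357) = 2.088186
  p ← -1.816713 + (0.19/6)·(k1 + 2k2 + 2k3 + k4) = -1.424295
p(1.38) ≈ -1.4243

-1.4243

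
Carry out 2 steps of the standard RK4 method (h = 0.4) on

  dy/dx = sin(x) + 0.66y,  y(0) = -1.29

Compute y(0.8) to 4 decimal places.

RK4: k1 = f(x_n, y_n); k2 = f(x_n + h/2, y_n + (h/2)·k1); k3 = f(x_n + h/2, y_n + (h/2)·k2); k4 = f(x_n + h, y_n + h·k3); y_{n+1} = y_n + (h/6)·(k1 + 2k2 + 2k3 + k4).
x=0.000000, y=-1.290000:
  k1 = f(0.000000, -1.290000) = -0.851400
  k2 = f(0.200000, -1.460280) = -0.765115
  k3 = f(0.200000, -1.443023) = -0.753726
  k4 = f(0.400000, -1.591490) = -0.660965
  y ← -1.290000 + (0.4/6)·(k1 + 2k2 + 2k3 + k4) = -1.593337
x=0.400000, y=-1.593337:
  k1 = f(0.400000, -1.593337) = -0.662184
  k2 = f(0.600000, -1.725773) = -0.574368
  k3 = f(0.600000, -1.708210) = -0.562776
  k4 = f(0.800000, -1.818447) = -0.482819
  y ← -1.593337 + (0.4/6)·(k1 + 2k2 + 2k3 + k4) = -1.821289
y(0.8) ≈ -1.8213

-1.8213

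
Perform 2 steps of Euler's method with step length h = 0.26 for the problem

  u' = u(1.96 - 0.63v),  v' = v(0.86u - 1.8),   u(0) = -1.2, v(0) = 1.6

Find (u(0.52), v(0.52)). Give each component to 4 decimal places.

Euler on (u,v): u_{n+1} = u_n + h·u', v_{n+1} = v_n + h·v'.
0.000000: (-1.200000, 1.600000); f=(-1.142400, -4.531200) → (-1.497024, 0.421888)
0.260000: (-1.497024, 0.421888); f=(-2.536274, -1.302554) → (-2.156455, 0.083224)
(u(0.52), v(0.52)) ≈ (-2.1565, 0.0832)

-2.1565, 0.0832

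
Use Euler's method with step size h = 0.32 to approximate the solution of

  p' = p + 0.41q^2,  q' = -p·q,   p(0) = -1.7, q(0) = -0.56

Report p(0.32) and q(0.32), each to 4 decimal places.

Euler on (p,q): p_{n+1} = p_n + h·p', q_{n+1} = q_n + h·q'.
0.000000: (-1.700000, -0.560000); f=(-1.571424, -0.952000) → (-2.202856, -0.864640)
(p(0.32), q(0.32)) ≈ (-2.2029, -0.8646)

-2.2029, -0.8646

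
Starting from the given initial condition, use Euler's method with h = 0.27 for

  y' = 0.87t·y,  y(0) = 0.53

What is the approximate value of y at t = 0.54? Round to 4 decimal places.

0.5636

Euler: y_{n+1} = y_n + h·f(t_n, y_n).
t=0.000000, y=0.530000: f=0.000000 → y ← 0.530000 + 0.27·0.000000 = 0.530000
t=0.270000, y=0.530000: f=0.124497 → y ← 0.530000 + 0.27·0.124497 = 0.563614
y(0.54) ≈ 0.5636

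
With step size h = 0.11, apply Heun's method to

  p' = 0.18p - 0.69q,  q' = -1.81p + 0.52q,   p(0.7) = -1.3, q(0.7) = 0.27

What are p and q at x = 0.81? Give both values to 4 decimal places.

-1.3571, 0.5567

Heun on (p,q): k1 = f(x_n, state_n); k2 = f(x_n + h, state_n + h·k1); state_{n+1} = state_n + (h/2)·(k1 + k2).
0.700000: (-1.300000, 0.270000)
  k1 = (-0.420300, 2.493400)
  predictor → (-1.346233, 0.544274)
  k2 = (-0.617871, 2.719704)
  → (-1.357099, 0.556721)
(p(0.81), q(0.81)) ≈ (-1.3571, 0.5567)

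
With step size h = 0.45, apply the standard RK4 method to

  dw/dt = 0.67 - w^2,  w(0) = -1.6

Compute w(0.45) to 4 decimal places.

-4.0503

RK4: k1 = f(t_n, w_n); k2 = f(t_n + h/2, w_n + (h/2)·k1); k3 = f(t_n + h/2, w_n + (h/2)·k2); k4 = f(t_n + h, w_n + h·k3); w_{n+1} = w_n + (h/6)·(k1 + 2k2 + 2k3 + k4).
t=0.000000, w=-1.600000:
  k1 = f(0.000000, -1.600000) = -1.890000
  k2 = f(0.225000, -2.025250) = -3.431638
  k3 = f(0.225000, -2.372118) = -4.956946
  k4 = f(0.450000, -3.830626) = -14.003693
  w ← -1.600000 + (0.45/6)·(k1 + 2k2 + 2k3 + k4) = -4.050315
w(0.45) ≈ -4.0503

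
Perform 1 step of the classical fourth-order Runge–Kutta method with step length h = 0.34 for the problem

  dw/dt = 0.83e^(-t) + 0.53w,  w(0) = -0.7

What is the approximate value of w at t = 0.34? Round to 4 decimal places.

-0.5747

RK4: k1 = f(t_n, w_n); k2 = f(t_n + h/2, w_n + (h/2)·k1); k3 = f(t_n + h/2, w_n + (h/2)·k2); k4 = f(t_n + h, w_n + h·k3); w_{n+1} = w_n + (h/6)·(k1 + 2k2 + 2k3 + k4).
t=0.000000, w=-0.700000:
  k1 = f(0.000000, -0.700000) = 0.459000
  k2 = f(0.170000, -0.621970) = 0.370598
  k3 = f(0.170000, -0.636998) = 0.362633
  k4 = f(0.340000, -0.576705) = 0.285116
  w ← -0.700000 + (0.34/6)·(k1 + 2k2 + 2k3 + k4) = -0.574734
w(0.34) ≈ -0.5747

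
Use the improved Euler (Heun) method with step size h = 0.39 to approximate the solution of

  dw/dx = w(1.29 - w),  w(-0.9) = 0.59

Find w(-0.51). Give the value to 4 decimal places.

Heun: k1 = f(x_n, w_n); k2 = f(x_n + h, w_n + h·k1); w_{n+1} = w_n + (h/2)·(k1 + k2).
x=-0.900000, w=0.590000:
  k1 = f(-0.900000, 0.590000) = 0.413000
  k2 = f(-0.510000, 0.751070) = 0.404774
  w ← 0.590000 + (0.39/2)·(0.413000 + 0.404774) = 0.749466
w(-0.51) ≈ 0.7495

0.7495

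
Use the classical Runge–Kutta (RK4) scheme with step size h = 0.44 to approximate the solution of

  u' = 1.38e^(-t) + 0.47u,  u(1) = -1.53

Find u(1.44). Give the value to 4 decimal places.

-1.6792

RK4: k1 = f(t_n, u_n); k2 = f(t_n + h/2, u_n + (h/2)·k1); k3 = f(t_n + h/2, u_n + (h/2)·k2); k4 = f(t_n + h, u_n + h·k3); u_{n+1} = u_n + (h/6)·(k1 + 2k2 + 2k3 + k4).
t=1.000000, u=-1.530000:
  k1 = f(1.000000, -1.530000) = -0.211426
  k2 = f(1.220000, -1.576514) = -0.333544
  k3 = f(1.220000, -1.603380) = -0.346171
  k4 = f(1.440000, -1.682315) = -0.463728
  u ← -1.530000 + (0.44/6)·(k1 + 2k2 + 2k3 + k4) = -1.679203
u(1.44) ≈ -1.6792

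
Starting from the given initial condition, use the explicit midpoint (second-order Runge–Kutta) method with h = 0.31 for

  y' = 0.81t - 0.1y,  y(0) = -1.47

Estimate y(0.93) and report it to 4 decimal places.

Midpoint: k1 = f(t_n, y_n); k2 = f(t_n + h/2, y_n + (h/2)·k1); y_{n+1} = y_n + h·k2.
t=0.000000, y=-1.470000:
  k1 = f(0.000000, -1.470000) = 0.147000
  k2 = f(0.155000, -1.447215) = 0.270271
  y ← -1.470000 + 0.31·0.270271 = -1.386216
t=0.310000, y=-1.386216:
  k1 = f(0.310000, -1.386216) = 0.389722
  k2 = f(0.465000, -1.325809) = 0.509231
  y ← -1.386216 + 0.31·0.509231 = -1.228354
t=0.620000, y=-1.228354:
  k1 = f(0.620000, -1.228354) = 0.625035
  k2 = f(0.775000, -1.131474) = 0.740897
  y ← -1.228354 + 0.31·0.740897 = -0.998676
y(0.93) ≈ -0.9987

-0.9987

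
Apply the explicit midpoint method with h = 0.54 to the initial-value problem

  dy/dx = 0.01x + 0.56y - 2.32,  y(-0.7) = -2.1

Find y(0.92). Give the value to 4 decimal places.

-11.1537

Midpoint: k1 = f(x_n, y_n); k2 = f(x_n + h/2, y_n + (h/2)·k1); y_{n+1} = y_n + h·k2.
x=-0.700000, y=-2.100000:
  k1 = f(-0.700000, -2.100000) = -3.503000
  k2 = f(-0.430000, -3.045810) = -4.029954
  y ← -2.100000 + 0.54·(-4.029954) = -4.276175
x=-0.160000, y=-4.276175:
  k1 = f(-0.160000, -4.276175) = -4.716258
  k2 = f(0.110000, -5.549565) = -5.426656
  y ← -4.276175 + 0.54·(-5.426656) = -7.206569
x=0.380000, y=-7.206569:
  k1 = f(0.380000, -7.206569) = -6.351879
  k2 = f(0.650000, -8.921577) = -7.309583
  y ← -7.206569 + 0.54·(-7.309583) = -11.153744
y(0.92) ≈ -11.1537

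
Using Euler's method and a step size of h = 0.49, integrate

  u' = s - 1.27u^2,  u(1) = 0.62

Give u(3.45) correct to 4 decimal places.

Euler: u_{n+1} = u_n + h·f(s_n, u_n).
s=1.000000, u=0.620000: f=0.511812 → u ← 0.620000 + 0.49·0.511812 = 0.870788
s=1.490000, u=0.870788: f=0.526995 → u ← 0.870788 + 0.49·0.526995 = 1.129016
s=1.980000, u=1.129016: f=0.361161 → u ← 1.129016 + 0.49·0.361161 = 1.305985
s=2.470000, u=1.305985: f=0.303893 → u ← 1.305985 + 0.49·0.303893 = 1.454892
s=2.960000, u=1.454892: f=0.271776 → u ← 1.454892 + 0.49·0.271776 = 1.588063
u(3.45) ≈ 1.5881

1.5881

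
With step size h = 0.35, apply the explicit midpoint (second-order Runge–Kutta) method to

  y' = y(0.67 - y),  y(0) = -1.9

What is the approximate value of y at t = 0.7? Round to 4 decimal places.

-46.6024

Midpoint: k1 = f(t_n, y_n); k2 = f(t_n + h/2, y_n + (h/2)·k1); y_{n+1} = y_n + h·k2.
t=0.000000, y=-1.900000:
  k1 = f(0.000000, -1.900000) = -4.883000
  k2 = f(0.175000, -2.754525) = -9.432940
  y ← -1.900000 + 0.35·(-9.432940) = -5.201529
t=0.350000, y=-5.201529:
  k1 = f(0.350000, -5.201529) = -30.540927
  k2 = f(0.525000, -10.546191) = -118.288097
  y ← -5.201529 + 0.35·(-118.288097) = -46.602363
y(0.7) ≈ -46.6024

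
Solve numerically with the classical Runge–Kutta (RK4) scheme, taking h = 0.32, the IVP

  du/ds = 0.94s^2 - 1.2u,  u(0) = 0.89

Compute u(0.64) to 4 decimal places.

0.4816

RK4: k1 = f(s_n, u_n); k2 = f(s_n + h/2, u_n + (h/2)·k1); k3 = f(s_n + h/2, u_n + (h/2)·k2); k4 = f(s_n + h, u_n + h·k3); u_{n+1} = u_n + (h/6)·(k1 + 2k2 + 2k3 + k4).
s=0.000000, u=0.890000:
  k1 = f(0.000000, 0.890000) = -1.068000
  k2 = f(0.160000, 0.719120) = -0.838880
  k3 = f(0.160000, 0.755779) = -0.882871
  k4 = f(0.320000, 0.607481) = -0.632722
  u ← 0.890000 + (0.32/6)·(k1 + 2k2 + 2k3 + k4) = 0.615641
s=0.320000, u=0.615641:
  k1 = f(0.320000, 0.615641) = -0.642514
  k2 = f(0.480000, 0.512839) = -0.398831
  k3 = f(0.480000, 0.551828) = -0.445618
  k4 = f(0.640000, 0.473044) = -0.182628
  u ← 0.615641 + (0.32/6)·(k1 + 2k2 + 2k3 + k4) = 0.481559
u(0.64) ≈ 0.4816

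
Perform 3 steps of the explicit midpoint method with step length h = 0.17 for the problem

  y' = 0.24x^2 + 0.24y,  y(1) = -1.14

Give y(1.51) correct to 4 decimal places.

-1.0829

Midpoint: k1 = f(x_n, y_n); k2 = f(x_n + h/2, y_n + (h/2)·k1); y_{n+1} = y_n + h·k2.
x=1.000000, y=-1.140000:
  k1 = f(1.000000, -1.140000) = -0.033600
  k2 = f(1.085000, -1.142856) = 0.008249
  y ← -1.140000 + 0.17·0.008249 = -1.138598
x=1.170000, y=-1.138598:
  k1 = f(1.170000, -1.138598) = 0.055273
  k2 = f(1.255000, -1.133900) = 0.105870
  y ← -1.138598 + 0.17·0.105870 = -1.120600
x=1.340000, y=-1.120600:
  k1 = f(1.340000, -1.120600) = 0.162000
  k2 = f(1.425000, -1.106830) = 0.221711
  y ← -1.120600 + 0.17·0.221711 = -1.082909
y(1.51) ≈ -1.0829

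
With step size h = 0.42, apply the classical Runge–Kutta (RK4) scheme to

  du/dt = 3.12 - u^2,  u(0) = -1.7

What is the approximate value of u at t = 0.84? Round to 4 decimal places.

-0.8271

RK4: k1 = f(t_n, u_n); k2 = f(t_n + h/2, u_n + (h/2)·k1); k3 = f(t_n + h/2, u_n + (h/2)·k2); k4 = f(t_n + h, u_n + h·k3); u_{n+1} = u_n + (h/6)·(k1 + 2k2 + 2k3 + k4).
t=0.000000, u=-1.700000:
  k1 = f(0.000000, -1.700000) = 0.230000
  k2 = f(0.210000, -1.651700) = 0.391887
  k3 = f(0.210000, -1.617704) = 0.503035
  k4 = f(0.420000, -1.488725) = 0.903697
  u ← -1.700000 + (0.42/6)·(k1 + 2k2 + 2k3 + k4) = -1.495352
t=0.420000, u=-1.495352:
  k1 = f(0.420000, -1.495352) = 0.883922
  k2 = f(0.630000, -1.309729) = 1.404611
  k3 = f(0.630000, -1.200384) = 1.679079
  k4 = f(0.840000, -0.790139) = 2.495680
  u ← -1.495352 + (0.42/6)·(k1 + 2k2 + 2k3 + k4) = -0.827064
u(0.84) ≈ -0.8271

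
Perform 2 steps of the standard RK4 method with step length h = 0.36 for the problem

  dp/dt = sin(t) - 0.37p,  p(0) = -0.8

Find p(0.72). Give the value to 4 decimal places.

RK4: k1 = f(t_n, p_n); k2 = f(t_n + h/2, p_n + (h/2)·k1); k3 = f(t_n + h/2, p_n + (h/2)·k2); k4 = f(t_n + h, p_n + h·k3); p_{n+1} = p_n + (h/6)·(k1 + 2k2 + 2k3 + k4).
t=0.000000, p=-0.800000:
  k1 = f(0.000000, -0.800000) = 0.296000
  k2 = f(0.180000, -0.746720) = 0.455316
  k3 = f(0.180000, -0.718043) = 0.444706
  k4 = f(0.360000, -0.639906) = 0.589039
  p ← -0.800000 + (0.36/6)·(k1 + 2k2 + 2k3 + k4) = -0.638895
t=0.360000, p=-0.638895:
  k1 = f(0.360000, -0.638895) = 0.588665
  k2 = f(0.540000, -0.532935) = 0.711322
  k3 = f(0.540000, -0.510857) = 0.703153
  k4 = f(0.720000, -0.385760) = 0.802116
  p ← -0.638895 + (0.36/6)·(k1 + 2k2 + 2k3 + k4) = -0.385711
p(0.72) ≈ -0.3857

-0.3857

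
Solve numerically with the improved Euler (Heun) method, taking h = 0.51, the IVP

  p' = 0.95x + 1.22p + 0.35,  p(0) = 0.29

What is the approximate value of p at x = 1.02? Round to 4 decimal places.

Heun: k1 = f(x_n, p_n); k2 = f(x_n + h, p_n + h·k1); p_{n+1} = p_n + (h/2)·(k1 + k2).
x=0.000000, p=0.290000:
  k1 = f(0.000000, 0.290000) = 0.703800
  k2 = f(0.510000, 0.648938) = 1.626204
  p ← 0.290000 + (0.51/2)·(0.703800 + 1.626204) = 0.884151
x=0.510000, p=0.884151:
  k1 = f(0.510000, 0.884151) = 1.913164
  k2 = f(1.020000, 1.859865) = 3.588035
  p ← 0.884151 + (0.51/2)·(1.913164 + 3.588035) = 2.286957
p(1.02) ≈ 2.2870

2.2870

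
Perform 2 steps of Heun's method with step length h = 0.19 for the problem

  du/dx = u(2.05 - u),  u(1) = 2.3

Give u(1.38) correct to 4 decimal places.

Heun: k1 = f(x_n, u_n); k2 = f(x_n + h, u_n + h·k1); u_{n+1} = u_n + (h/2)·(k1 + k2).
x=1.000000, u=2.300000:
  k1 = f(1.000000, 2.300000) = -0.575000
  k2 = f(1.190000, 2.190750) = -0.308348
  u ← 2.300000 + (0.19/2)·(-0.575000 + (-0.308348)) = 2.216082
x=1.190000, u=2.216082:
  k1 = f(1.190000, 2.216082) = -0.368051
  k2 = f(1.380000, 2.146152) = -0.206357
  u ← 2.216082 + (0.19/2)·(-0.368051 + (-0.206357)) = 2.161513
u(1.38) ≈ 2.1615

2.1615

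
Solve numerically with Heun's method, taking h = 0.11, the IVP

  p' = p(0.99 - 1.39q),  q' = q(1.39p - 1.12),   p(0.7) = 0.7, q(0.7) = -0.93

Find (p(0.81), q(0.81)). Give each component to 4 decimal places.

0.8968, -0.9274

Heun on (p,q): k1 = f(t_n, state_n); k2 = f(t_n + h, state_n + h·k1); state_{n+1} = state_n + (h/2)·(k1 + k2).
0.700000: (0.700000, -0.930000)
  k1 = (1.597890, 0.136710)
  predictor → (0.875768, -0.914962)
  k2 = (1.980809, -0.089042)
  → (0.896828, -0.927378)
(p(0.81), q(0.81)) ≈ (0.8968, -0.9274)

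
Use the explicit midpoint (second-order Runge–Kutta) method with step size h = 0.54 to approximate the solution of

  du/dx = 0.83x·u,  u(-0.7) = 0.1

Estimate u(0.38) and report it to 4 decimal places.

Midpoint: k1 = f(x_n, u_n); k2 = f(x_n + h/2, u_n + (h/2)·k1); u_{n+1} = u_n + h·k2.
x=-0.700000, u=0.100000:
  k1 = f(-0.700000, 0.100000) = -0.058100
  k2 = f(-0.430000, 0.084313) = -0.030091
  u ← 0.100000 + 0.54·(-0.030091) = 0.083751
x=-0.160000, u=0.083751:
  k1 = f(-0.160000, 0.083751) = -0.011122
  k2 = f(0.110000, 0.080748) = 0.007372
  u ← 0.083751 + 0.54·0.007372 = 0.087732
u(0.38) ≈ 0.0877

0.0877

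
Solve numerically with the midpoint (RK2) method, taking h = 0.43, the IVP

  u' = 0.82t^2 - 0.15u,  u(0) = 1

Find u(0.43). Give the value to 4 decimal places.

Midpoint: k1 = f(t_n, u_n); k2 = f(t_n + h/2, u_n + (h/2)·k1); u_{n+1} = u_n + h·k2.
t=0.000000, u=1.000000:
  k1 = f(0.000000, 1.000000) = -0.150000
  k2 = f(0.215000, 0.967750) = -0.107258
  u ← 1.000000 + 0.43·(-0.107258) = 0.953879
u(0.43) ≈ 0.9539

0.9539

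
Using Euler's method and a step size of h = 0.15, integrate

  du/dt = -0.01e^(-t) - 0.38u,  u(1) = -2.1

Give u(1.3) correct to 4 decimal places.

-1.8684

Euler: u_{n+1} = u_n + h·f(t_n, u_n).
t=1.000000, u=-2.100000: f=0.794321 → u ← -2.100000 + 0.15·0.794321 = -1.980852
t=1.150000, u=-1.980852: f=0.749557 → u ← -1.980852 + 0.15·0.749557 = -1.868418
u(1.3) ≈ -1.8684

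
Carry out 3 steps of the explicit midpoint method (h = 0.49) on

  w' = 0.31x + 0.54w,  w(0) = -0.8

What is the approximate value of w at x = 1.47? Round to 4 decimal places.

-1.3295

Midpoint: k1 = f(x_n, w_n); k2 = f(x_n + h/2, w_n + (h/2)·k1); w_{n+1} = w_n + h·k2.
x=0.000000, w=-0.800000:
  k1 = f(0.000000, -0.800000) = -0.432000
  k2 = f(0.245000, -0.905840) = -0.413204
  w ← -0.800000 + 0.49·(-0.413204) = -1.002470
x=0.490000, w=-1.002470:
  k1 = f(0.490000, -1.002470) = -0.389434
  k2 = f(0.735000, -1.097881) = -0.365006
  w ← -1.002470 + 0.49·(-0.365006) = -1.181323
x=0.980000, w=-1.181323:
  k1 = f(0.980000, -1.181323) = -0.334114
  k2 = f(1.225000, -1.263181) = -0.302368
  w ← -1.181323 + 0.49·(-0.302368) = -1.329483
w(1.47) ≈ -1.3295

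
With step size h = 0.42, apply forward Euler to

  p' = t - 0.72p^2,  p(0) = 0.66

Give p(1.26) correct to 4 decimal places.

Euler: p_{n+1} = p_n + h·f(t_n, p_n).
t=0.000000, p=0.660000: f=-0.313632 → p ← 0.660000 + 0.42·(-0.313632) = 0.528275
t=0.420000, p=0.528275: f=0.219067 → p ← 0.528275 + 0.42·0.219067 = 0.620283
t=0.840000, p=0.620283: f=0.562980 → p ← 0.620283 + 0.42·0.562980 = 0.856734
p(1.26) ≈ 0.8567

0.8567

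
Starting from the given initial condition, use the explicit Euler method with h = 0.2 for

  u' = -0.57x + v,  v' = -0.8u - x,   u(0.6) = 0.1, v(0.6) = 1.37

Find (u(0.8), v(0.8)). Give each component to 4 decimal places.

Euler on (u,v): u_{n+1} = u_n + h·u', v_{n+1} = v_n + h·v'.
0.600000: (0.100000, 1.370000); f=(1.028000, -0.680000) → (0.305600, 1.234000)
(u(0.8), v(0.8)) ≈ (0.3056, 1.2340)

0.3056, 1.2340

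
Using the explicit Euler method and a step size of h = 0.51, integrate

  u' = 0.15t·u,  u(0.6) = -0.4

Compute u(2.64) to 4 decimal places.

-0.5933

Euler: u_{n+1} = u_n + h·f(t_n, u_n).
t=0.600000, u=-0.400000: f=-0.036000 → u ← -0.400000 + 0.51·(-0.036000) = -0.418360
t=1.110000, u=-0.418360: f=-0.069657 → u ← -0.418360 + 0.51·(-0.069657) = -0.453885
t=1.620000, u=-0.453885: f=-0.110294 → u ← -0.453885 + 0.51·(-0.110294) = -0.510135
t=2.130000, u=-0.510135: f=-0.162988 → u ← -0.510135 + 0.51·(-0.162988) = -0.593259
u(2.64) ≈ -0.5933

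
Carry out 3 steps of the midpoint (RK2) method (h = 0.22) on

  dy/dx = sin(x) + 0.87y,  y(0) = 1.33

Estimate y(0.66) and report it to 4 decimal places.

Midpoint: k1 = f(x_n, y_n); k2 = f(x_n + h/2, y_n + (h/2)·k1); y_{n+1} = y_n + h·k2.
x=0.000000, y=1.330000:
  k1 = f(0.000000, 1.330000) = 1.157100
  k2 = f(0.110000, 1.457281) = 1.377613
  y ← 1.330000 + 0.22·1.377613 = 1.633075
x=0.220000, y=1.633075:
  k1 = f(0.220000, 1.633075) = 1.639005
  k2 = f(0.330000, 1.813365) = 1.901671
  y ← 1.633075 + 0.22·1.901671 = 2.051442
x=0.440000, y=2.051442:
  k1 = f(0.440000, 2.051442) = 2.210694
  k2 = f(0.550000, 2.294619) = 2.519006
  y ← 2.051442 + 0.22·2.519006 = 2.605624
y(0.66) ≈ 2.6056

2.6056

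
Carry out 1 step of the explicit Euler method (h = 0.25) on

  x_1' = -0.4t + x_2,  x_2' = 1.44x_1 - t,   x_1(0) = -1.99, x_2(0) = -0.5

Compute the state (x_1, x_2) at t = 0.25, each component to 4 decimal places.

Euler on (x_1,x_2): x_1_{n+1} = x_1_n + h·x_1', x_2_{n+1} = x_2_n + h·x_2'.
0.000000: (-1.990000, -0.500000); f=(-0.500000, -2.865600) → (-2.115000, -1.216400)
(x_1(0.25), x_2(0.25)) ≈ (-2.1150, -1.2164)

-2.1150, -1.2164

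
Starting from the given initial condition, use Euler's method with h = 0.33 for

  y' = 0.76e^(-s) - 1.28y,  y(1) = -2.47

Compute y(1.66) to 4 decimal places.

Euler: y_{n+1} = y_n + h·f(s_n, y_n).
s=1.000000, y=-2.470000: f=3.441188 → y ← -2.470000 + 0.33·3.441188 = -1.334408
s=1.330000, y=-1.334408: f=1.909045 → y ← -1.334408 + 0.33·1.909045 = -0.704423
y(1.66) ≈ -0.7044

-0.7044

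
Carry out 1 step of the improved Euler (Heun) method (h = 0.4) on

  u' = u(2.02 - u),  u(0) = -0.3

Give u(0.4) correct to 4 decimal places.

-0.7398

Heun: k1 = f(x_n, u_n); k2 = f(x_n + h, u_n + h·k1); u_{n+1} = u_n + (h/2)·(k1 + k2).
x=0.000000, u=-0.300000:
  k1 = f(0.000000, -0.300000) = -0.696000
  k2 = f(0.400000, -0.578400) = -1.502915
  u ← -0.300000 + (0.4/2)·(-0.696000 + (-1.502915)) = -0.739783
u(0.4) ≈ -0.7398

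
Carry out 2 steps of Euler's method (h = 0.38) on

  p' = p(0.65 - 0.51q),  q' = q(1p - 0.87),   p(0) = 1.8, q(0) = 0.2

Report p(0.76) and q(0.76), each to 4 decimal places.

2.5979, 0.4049

Euler on (p,q): p_{n+1} = p_n + h·p', q_{n+1} = q_n + h·q'.
0.000000: (1.800000, 0.200000); f=(0.986400, 0.186000) → (2.174832, 0.270680)
0.380000: (2.174832, 0.270680); f=(1.113412, 0.353192) → (2.597929, 0.404893)
(p(0.76), q(0.76)) ≈ (2.5979, 0.4049)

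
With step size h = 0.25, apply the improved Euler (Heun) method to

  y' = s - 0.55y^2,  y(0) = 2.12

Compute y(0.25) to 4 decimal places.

Heun: k1 = f(s_n, y_n); k2 = f(s_n + h, y_n + h·k1); y_{n+1} = y_n + (h/2)·(k1 + k2).
s=0.000000, y=2.120000:
  k1 = f(0.000000, 2.120000) = -2.471920
  k2 = f(0.250000, 1.502020) = -0.990835
  y ← 2.120000 + (0.25/2)·(-2.471920 + (-0.990835)) = 1.687156
y(0.25) ≈ 1.6872

1.6872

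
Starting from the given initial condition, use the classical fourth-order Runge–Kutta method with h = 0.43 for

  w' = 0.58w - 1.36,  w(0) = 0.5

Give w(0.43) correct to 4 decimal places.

RK4: k1 = f(x_n, w_n); k2 = f(x_n + h/2, w_n + (h/2)·k1); k3 = f(x_n + h/2, w_n + (h/2)·k2); k4 = f(x_n + h, w_n + h·k3); w_{n+1} = w_n + (h/6)·(k1 + 2k2 + 2k3 + k4).
x=0.000000, w=0.500000:
  k1 = f(0.000000, 0.500000) = -1.070000
  k2 = f(0.215000, 0.269950) = -1.203429
  k3 = f(0.215000, 0.241263) = -1.220068
  k4 = f(0.430000, -0.024629) = -1.374285
  w ← 0.500000 + (0.43/6)·(k1 + 2k2 + 2k3 + k4) = -0.022542
w(0.43) ≈ -0.0225

-0.0225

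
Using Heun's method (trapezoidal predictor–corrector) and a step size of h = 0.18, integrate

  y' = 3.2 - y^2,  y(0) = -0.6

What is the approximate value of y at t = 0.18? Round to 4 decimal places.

Heun: k1 = f(t_n, y_n); k2 = f(t_n + h, y_n + h·k1); y_{n+1} = y_n + (h/2)·(k1 + k2).
t=0.000000, y=-0.600000:
  k1 = f(0.000000, -0.600000) = 2.840000
  k2 = f(0.180000, -0.088800) = 3.192115
  y ← -0.600000 + (0.18/2)·(2.840000 + 3.192115) = -0.057110
y(0.18) ≈ -0.0571

-0.0571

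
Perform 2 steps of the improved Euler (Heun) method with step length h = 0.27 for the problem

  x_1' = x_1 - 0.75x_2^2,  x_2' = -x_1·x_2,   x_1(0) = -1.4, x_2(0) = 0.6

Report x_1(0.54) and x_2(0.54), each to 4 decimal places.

-2.8486, 1.6617

Heun on (x_1,x_2): k1 = f(t_n, state_n); k2 = f(t_n + h, state_n + h·k1); state_{n+1} = state_n + (h/2)·(k1 + k2).
0.000000: (-1.400000, 0.600000)
  k1 = (-1.670000, 0.840000)
  predictor → (-1.850900, 0.826800)
  k2 = (-2.363599, 1.530324)
  → (-1.944536, 0.919994)
0.270000: (-1.944536, 0.919994)
  k1 = (-2.579327, 1.788961)
  predictor → (-2.640954, 1.403013)
  k2 = (-4.117289, 3.705293)
  → (-2.848579, 1.661718)
(x_1(0.54), x_2(0.54)) ≈ (-2.8486, 1.6617)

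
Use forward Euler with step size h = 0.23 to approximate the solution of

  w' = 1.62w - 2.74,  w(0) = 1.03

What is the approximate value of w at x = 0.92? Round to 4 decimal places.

Euler: w_{n+1} = w_n + h·f(x_n, w_n).
x=0.000000, w=1.030000: f=-1.071400 → w ← 1.030000 + 0.23·(-1.071400) = 0.783578
x=0.230000, w=0.783578: f=-1.470604 → w ← 0.783578 + 0.23·(-1.470604) = 0.445339
x=0.460000, w=0.445339: f=-2.018551 → w ← 0.445339 + 0.23·(-2.018551) = -0.018927
x=0.690000, w=-0.018927: f=-2.770662 → w ← -0.018927 + 0.23·(-2.770662) = -0.656180
w(0.92) ≈ -0.6562

-0.6562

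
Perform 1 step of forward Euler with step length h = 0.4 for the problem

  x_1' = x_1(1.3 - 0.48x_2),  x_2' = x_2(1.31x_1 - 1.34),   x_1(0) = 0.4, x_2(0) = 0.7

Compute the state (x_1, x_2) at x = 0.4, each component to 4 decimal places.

Euler on (x_1,x_2): x_1_{n+1} = x_1_n + h·x_1', x_2_{n+1} = x_2_n + h·x_2'.
0.000000: (0.400000, 0.700000); f=(0.385600, -0.571200) → (0.554240, 0.471520)
(x_1(0.4), x_2(0.4)) ≈ (0.5542, 0.4715)

0.5542, 0.4715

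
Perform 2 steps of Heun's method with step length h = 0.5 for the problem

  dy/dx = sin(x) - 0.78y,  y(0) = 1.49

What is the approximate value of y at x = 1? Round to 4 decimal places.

Heun: k1 = f(x_n, y_n); k2 = f(x_n + h, y_n + h·k1); y_{n+1} = y_n + (h/2)·(k1 + k2).
x=0.000000, y=1.490000:
  k1 = f(0.000000, 1.490000) = -1.162200
  k2 = f(0.500000, 0.908900) = -0.229516
  y ← 1.490000 + (0.5/2)·(-1.162200 + (-0.229516)) = 1.142071
x=0.500000, y=1.142071:
  k1 = f(0.500000, 1.142071) = -0.411390
  k2 = f(1.000000, 0.936376) = 0.111098
  y ← 1.142071 + (0.5/2)·(-0.411390 + 0.111098) = 1.066998
y(1) ≈ 1.0670

1.0670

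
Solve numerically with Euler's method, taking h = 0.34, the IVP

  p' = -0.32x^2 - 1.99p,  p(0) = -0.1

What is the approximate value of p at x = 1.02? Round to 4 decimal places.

-0.0578

Euler: p_{n+1} = p_n + h·f(x_n, p_n).
x=0.000000, p=-0.100000: f=0.199000 → p ← -0.100000 + 0.34·0.199000 = -0.032340
x=0.340000, p=-0.032340: f=0.027365 → p ← -0.032340 + 0.34·0.027365 = -0.023036
x=0.680000, p=-0.023036: f=-0.102126 → p ← -0.023036 + 0.34·(-0.102126) = -0.057759
p(1.02) ≈ -0.0578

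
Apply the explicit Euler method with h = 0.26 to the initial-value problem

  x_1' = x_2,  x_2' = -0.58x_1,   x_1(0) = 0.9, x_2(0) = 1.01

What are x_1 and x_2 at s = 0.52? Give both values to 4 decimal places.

Euler on (x_1,x_2): x_1_{n+1} = x_1_n + h·x_1', x_2_{n+1} = x_2_n + h·x_2'.
0.000000: (0.900000, 1.010000); f=(1.010000, -0.522000) → (1.162600, 0.874280)
0.260000: (1.162600, 0.874280); f=(0.874280, -0.674308) → (1.389913, 0.698960)
(x_1(0.52), x_2(0.52)) ≈ (1.3899, 0.6990)

1.3899, 0.6990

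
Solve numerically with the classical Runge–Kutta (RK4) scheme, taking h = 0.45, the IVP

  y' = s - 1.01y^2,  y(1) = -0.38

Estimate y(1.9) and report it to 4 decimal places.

0.7861

RK4: k1 = f(s_n, y_n); k2 = f(s_n + h/2, y_n + (h/2)·k1); k3 = f(s_n + h/2, y_n + (h/2)·k2); k4 = f(s_n + h, y_n + h·k3); y_{n+1} = y_n + (h/6)·(k1 + 2k2 + 2k3 + k4).
s=1.000000, y=-0.380000:
  k1 = f(1.000000, -0.380000) = 0.854156
  k2 = f(1.225000, -0.187815) = 1.189373
  k3 = f(1.225000, -0.112391) = 1.212242
  k4 = f(1.450000, 0.165509) = 1.422333
  y ← -0.380000 + (0.45/6)·(k1 + 2k2 + 2k3 + k4) = 0.150979
s=1.450000, y=0.150979:
  k1 = f(1.450000, 0.150979) = 1.426977
  k2 = f(1.675000, 0.472049) = 1.449942
  k3 = f(1.675000, 0.477216) = 1.444988
  k4 = f(1.900000, 0.801223) = 1.251622
  y ← 0.150979 + (0.45/6)·(k1 + 2k2 + 2k3 + k4) = 0.786113
y(1.9) ≈ 0.7861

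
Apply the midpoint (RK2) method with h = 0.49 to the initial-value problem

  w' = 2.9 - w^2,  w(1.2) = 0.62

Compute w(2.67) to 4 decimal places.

1.5545

Midpoint: k1 = f(t_n, w_n); k2 = f(t_n + h/2, w_n + (h/2)·k1); w_{n+1} = w_n + h·k2.
t=1.200000, w=0.620000:
  k1 = f(1.200000, 0.620000) = 2.515600
  k2 = f(1.445000, 1.236322) = 1.371508
  w ← 0.620000 + 0.49·1.371508 = 1.292039
t=1.690000, w=1.292039:
  k1 = f(1.690000, 1.292039) = 1.230636
  k2 = f(1.935000, 1.593545) = 0.360616
  w ← 1.292039 + 0.49·0.360616 = 1.468741
t=2.180000, w=1.468741:
  k1 = f(2.180000, 1.468741) = 0.742801
  k2 = f(2.425000, 1.650727) = 0.175101
  w ← 1.468741 + 0.49·0.175101 = 1.554540
w(2.67) ≈ 1.5545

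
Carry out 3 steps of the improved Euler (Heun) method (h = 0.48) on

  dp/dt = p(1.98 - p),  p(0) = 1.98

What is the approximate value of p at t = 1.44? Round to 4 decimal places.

Heun: k1 = f(t_n, p_n); k2 = f(t_n + h, p_n + h·k1); p_{n+1} = p_n + (h/2)·(k1 + k2).
t=0.000000, p=1.980000:
  k1 = f(0.000000, 1.980000) = 0.000000
  k2 = f(0.480000, 1.980000) = 0.000000
  p ← 1.980000 + (0.48/2)·(0.000000 + 0.000000) = 1.980000
t=0.480000, p=1.980000:
  k1 = f(0.480000, 1.980000) = 0.000000
  k2 = f(0.960000, 1.980000) = 0.000000
  p ← 1.980000 + (0.48/2)·(0.000000 + 0.000000) = 1.980000
t=0.960000, p=1.980000:
  k1 = f(0.960000, 1.980000) = 0.000000
  k2 = f(1.440000, 1.980000) = 0.000000
  p ← 1.980000 + (0.48/2)·(0.000000 + 0.000000) = 1.980000
p(1.44) ≈ 1.9800

1.9800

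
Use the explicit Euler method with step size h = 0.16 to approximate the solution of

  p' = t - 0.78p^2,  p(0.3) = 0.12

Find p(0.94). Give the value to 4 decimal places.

Euler: p_{n+1} = p_n + h·f(t_n, p_n).
t=0.300000, p=0.120000: f=0.288768 → p ← 0.120000 + 0.16·0.288768 = 0.166203
t=0.460000, p=0.166203: f=0.438454 → p ← 0.166203 + 0.16·0.438454 = 0.236355
t=0.620000, p=0.236355: f=0.576426 → p ← 0.236355 + 0.16·0.576426 = 0.328584
t=0.780000, p=0.328584: f=0.695786 → p ← 0.328584 + 0.16·0.695786 = 0.439909
p(0.94) ≈ 0.4399

0.4399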